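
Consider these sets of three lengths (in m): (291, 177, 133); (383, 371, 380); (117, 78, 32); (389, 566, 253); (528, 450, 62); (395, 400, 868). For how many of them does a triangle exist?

(133,177,291): 133+177 > 291 → valid
(371,380,383): 371+380 > 383 → valid
(32,78,117): 32+78 ≤ 117 → not valid
(253,389,566): 253+389 > 566 → valid
(62,450,528): 62+450 ≤ 528 → not valid
(395,400,868): 395+400 ≤ 868 → not valid
3 of the 6 triples form a triangle.

3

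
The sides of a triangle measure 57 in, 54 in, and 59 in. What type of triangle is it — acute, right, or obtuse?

acute

Compare the square of the longest side to the sum of squares of the other two: 54² + 57² = 6165 > 3481 = 59².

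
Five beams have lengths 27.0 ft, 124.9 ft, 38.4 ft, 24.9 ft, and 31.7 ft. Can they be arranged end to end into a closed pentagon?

For a pentagon, each side must be shorter than the sum of the others.
Here the longest side is 124.9, but the remaining 4 sides sum to only 122.0.

No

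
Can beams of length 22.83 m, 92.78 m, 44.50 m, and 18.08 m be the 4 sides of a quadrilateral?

For a quadrilateral, each side must be shorter than the sum of the others.
Here the longest side is 92.78, but the remaining 3 sides sum to only 85.41.

No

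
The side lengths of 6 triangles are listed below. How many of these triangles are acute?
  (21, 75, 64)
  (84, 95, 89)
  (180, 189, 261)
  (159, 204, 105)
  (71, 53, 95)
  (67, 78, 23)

1

(21,75,64): 21²+64² = 4537 < 5625 = 75² → obtuse
(84,95,89): 84²+89² = 14977 > 9025 = 95² → acute
(180,189,261): 180²+189² = 68121 = 261² → right
(159,204,105): 105²+159² = 36306 < 41616 = 204² → obtuse
(71,53,95): 53²+71² = 7850 < 9025 = 95² → obtuse
(67,78,23): 23²+67² = 5018 < 6084 = 78² → obtuse
1 of the 6 is acute.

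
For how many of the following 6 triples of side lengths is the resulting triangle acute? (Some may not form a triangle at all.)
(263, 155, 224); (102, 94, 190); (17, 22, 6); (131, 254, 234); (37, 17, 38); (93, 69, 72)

(263,155,224): 155²+224² = 74201 > 69169 = 263² → acute
(102,94,190): 94²+102² = 19240 < 36100 = 190² → obtuse
(17,22,6): 6²+17² = 325 < 484 = 22² → obtuse
(131,254,234): 131²+234² = 71917 > 64516 = 254² → acute
(37,17,38): 17²+37² = 1658 > 1444 = 38² → acute
(93,69,72): 69²+72² = 9945 > 8649 = 93² → acute
4 of the 6 are acute.

4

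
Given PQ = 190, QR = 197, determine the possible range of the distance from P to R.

7 ≤ PR ≤ 387

By the triangle inequality, |190 − 197| ≤ PR ≤ 190 + 197.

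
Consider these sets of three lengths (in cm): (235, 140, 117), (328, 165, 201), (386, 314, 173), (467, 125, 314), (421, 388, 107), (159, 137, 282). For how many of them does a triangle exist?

(117,140,235): 117+140 > 235 → valid
(165,201,328): 165+201 > 328 → valid
(173,314,386): 173+314 > 386 → valid
(125,314,467): 125+314 ≤ 467 → not valid
(107,388,421): 107+388 > 421 → valid
(137,159,282): 137+159 > 282 → valid
5 of the 6 triples form a triangle.

5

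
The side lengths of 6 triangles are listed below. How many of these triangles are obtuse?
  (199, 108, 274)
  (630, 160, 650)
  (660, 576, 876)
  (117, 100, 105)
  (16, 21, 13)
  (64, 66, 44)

2

(199,108,274): 108²+199² = 51265 < 75076 = 274² → obtuse
(630,160,650): 160²+630² = 422500 = 650² → right
(660,576,876): 576²+660² = 767376 = 876² → right
(117,100,105): 100²+105² = 21025 > 13689 = 117² → acute
(16,21,13): 13²+16² = 425 < 441 = 21² → obtuse
(64,66,44): 44²+64² = 6032 > 4356 = 66² → acute
2 of the 6 are obtuse.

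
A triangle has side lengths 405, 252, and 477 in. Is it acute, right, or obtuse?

right

Compare the square of the longest side to the sum of squares of the other two: 252² + 405² = 227529 = 477².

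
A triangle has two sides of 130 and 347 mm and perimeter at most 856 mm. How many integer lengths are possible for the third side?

162

Triangle inequality: 217 < x < 477. Perimeter ≤ 856 gives x ≤ 856 − 130 − 347 = 379.
So 217 < x ≤ 379; integers 218 through 379: 162 values.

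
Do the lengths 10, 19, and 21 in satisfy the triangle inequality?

The longest side is 21, and the other two sum to 29.
Since 29 > 21, the triangle inequality holds.

Yes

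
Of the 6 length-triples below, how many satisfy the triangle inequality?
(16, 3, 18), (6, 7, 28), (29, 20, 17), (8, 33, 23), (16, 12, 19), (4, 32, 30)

4

(3,16,18): 3+16 > 18 → valid
(6,7,28): 6+7 ≤ 28 → not valid
(17,20,29): 17+20 > 29 → valid
(8,23,33): 8+23 ≤ 33 → not valid
(12,16,19): 12+16 > 19 → valid
(4,30,32): 4+30 > 32 → valid
4 of the 6 triples form a triangle.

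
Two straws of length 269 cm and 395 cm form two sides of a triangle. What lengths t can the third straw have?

By the triangle inequality, t must be less than 269 + 395 = 664 and greater than |269 − 395| = 126.

126 < t < 664 (cm)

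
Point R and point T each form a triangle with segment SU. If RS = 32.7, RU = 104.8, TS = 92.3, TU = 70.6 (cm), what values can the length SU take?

72.1 < SU < 137.5

From triangle RSU: |32.7 − 104.8| < SU < 32.7 + 104.8, i.e. 72.1 < SU < 137.5.
From triangle TSU: 21.7 < SU < 162.9.
Both must hold, so SU lies in the intersection.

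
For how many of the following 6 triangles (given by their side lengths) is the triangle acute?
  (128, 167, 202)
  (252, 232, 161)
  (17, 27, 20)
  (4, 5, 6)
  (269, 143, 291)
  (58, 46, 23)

(128,167,202): 128²+167² = 44273 > 40804 = 202² → acute
(252,232,161): 161²+232² = 79745 > 63504 = 252² → acute
(17,27,20): 17²+20² = 689 < 729 = 27² → obtuse
(4,5,6): 4²+5² = 41 > 36 = 6² → acute
(269,143,291): 143²+269² = 92810 > 84681 = 291² → acute
(58,46,23): 23²+46² = 2645 < 3364 = 58² → obtuse
4 of the 6 are acute.

4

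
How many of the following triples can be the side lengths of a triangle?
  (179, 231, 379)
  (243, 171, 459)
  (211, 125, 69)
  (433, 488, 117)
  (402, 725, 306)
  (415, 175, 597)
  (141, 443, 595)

2

(179,231,379): 179+231 > 379 → valid
(171,243,459): 171+243 ≤ 459 → not valid
(69,125,211): 69+125 ≤ 211 → not valid
(117,433,488): 117+433 > 488 → valid
(306,402,725): 306+402 ≤ 725 → not valid
(175,415,597): 175+415 ≤ 597 → not valid
(141,443,595): 141+443 ≤ 595 → not valid
2 of the 7 triples form a triangle.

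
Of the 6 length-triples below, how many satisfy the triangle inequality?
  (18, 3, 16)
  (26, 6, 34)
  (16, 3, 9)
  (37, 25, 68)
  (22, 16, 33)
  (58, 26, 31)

2

(3,16,18): 3+16 > 18 → valid
(6,26,34): 6+26 ≤ 34 → not valid
(3,9,16): 3+9 ≤ 16 → not valid
(25,37,68): 25+37 ≤ 68 → not valid
(16,22,33): 16+22 > 33 → valid
(26,31,58): 26+31 ≤ 58 → not valid
2 of the 6 triples form a triangle.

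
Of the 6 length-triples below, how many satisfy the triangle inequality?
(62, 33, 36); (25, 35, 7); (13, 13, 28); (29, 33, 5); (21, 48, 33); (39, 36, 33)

(33,36,62): 33+36 > 62 → valid
(7,25,35): 7+25 ≤ 35 → not valid
(13,13,28): 13+13 ≤ 28 → not valid
(5,29,33): 5+29 > 33 → valid
(21,33,48): 21+33 > 48 → valid
(33,36,39): 33+36 > 39 → valid
4 of the 6 triples form a triangle.

4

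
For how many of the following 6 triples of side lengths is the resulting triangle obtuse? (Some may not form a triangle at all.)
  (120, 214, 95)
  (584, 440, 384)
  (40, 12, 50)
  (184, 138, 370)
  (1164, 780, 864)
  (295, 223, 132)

3

(120,214,95): 95²+120² = 23425 < 45796 = 214² → obtuse
(584,440,384): 384²+440² = 341056 = 584² → right
(40,12,50): 12²+40² = 1744 < 2500 = 50² → obtuse
(184,138,370): 138+184 ≤ 370, not a triangle
(1164,780,864): 780²+864² = 1354896 = 1164² → right
(295,223,132): 132²+223² = 67153 < 87025 = 295² → obtuse
3 of the 6 are obtuse.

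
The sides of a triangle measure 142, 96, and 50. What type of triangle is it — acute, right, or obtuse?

Compare the square of the longest side to the sum of squares of the other two: 50² + 96² = 11716 < 20164 = 142².

obtuse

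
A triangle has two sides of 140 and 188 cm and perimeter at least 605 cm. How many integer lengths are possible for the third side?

Triangle inequality: 48 < x < 328. Perimeter ≥ 605 gives x ≥ 605 − 140 − 188 = 277.
So 277 ≤ x < 328; integers 277 through 327: 51 values.

51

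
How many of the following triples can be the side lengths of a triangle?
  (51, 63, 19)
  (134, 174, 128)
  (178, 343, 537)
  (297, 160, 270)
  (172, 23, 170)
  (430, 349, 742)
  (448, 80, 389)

6

(19,51,63): 19+51 > 63 → valid
(128,134,174): 128+134 > 174 → valid
(178,343,537): 178+343 ≤ 537 → not valid
(160,270,297): 160+270 > 297 → valid
(23,170,172): 23+170 > 172 → valid
(349,430,742): 349+430 > 742 → valid
(80,389,448): 80+389 > 448 → valid
6 of the 7 triples form a triangle.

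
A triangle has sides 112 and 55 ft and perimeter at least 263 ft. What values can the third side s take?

Triangle inequality alone gives 57 < s < 167.
The perimeter condition gives s ≥ 263 − 112 − 55 = 96.
Intersecting the two: 96 ≤ s < 167.

96 ≤ s < 167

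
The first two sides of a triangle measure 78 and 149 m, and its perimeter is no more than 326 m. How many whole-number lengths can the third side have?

Triangle inequality: 71 < x < 227. Perimeter ≤ 326 gives x ≤ 326 − 78 − 149 = 99.
So 71 < x ≤ 99; integers 72 through 99: 28 values.

28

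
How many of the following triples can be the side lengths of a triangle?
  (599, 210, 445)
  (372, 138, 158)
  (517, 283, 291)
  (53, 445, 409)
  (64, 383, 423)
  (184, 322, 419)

5

(210,445,599): 210+445 > 599 → valid
(138,158,372): 138+158 ≤ 372 → not valid
(283,291,517): 283+291 > 517 → valid
(53,409,445): 53+409 > 445 → valid
(64,383,423): 64+383 > 423 → valid
(184,322,419): 184+322 > 419 → valid
5 of the 6 triples form a triangle.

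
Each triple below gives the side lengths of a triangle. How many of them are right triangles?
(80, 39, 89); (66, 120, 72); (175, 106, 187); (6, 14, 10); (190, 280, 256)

1

(80,39,89): 39²+80² = 7921 = 89² → right
(66,120,72): 66²+72² = 9540 < 14400 = 120² → obtuse
(175,106,187): 106²+175² = 41861 > 34969 = 187² → acute
(6,14,10): 6²+10² = 136 < 196 = 14² → obtuse
(190,280,256): 190²+256² = 101636 > 78400 = 280² → acute
1 of the 5 is right.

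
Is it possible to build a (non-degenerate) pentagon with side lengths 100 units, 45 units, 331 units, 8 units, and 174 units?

No

For a pentagon, each side must be shorter than the sum of the others.
Here the longest side is 331, but the remaining 4 sides sum to only 327.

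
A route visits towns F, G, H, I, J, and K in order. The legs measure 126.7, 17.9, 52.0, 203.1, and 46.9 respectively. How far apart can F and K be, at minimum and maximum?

0 ≤ FK ≤ 446.6

The maximum is all hops collinear in one direction: 126.7 + 17.9 + 52.0 + 203.1 + 46.9 = 446.6.
The longest hop is 203.1; the others sum to 243.5. Since 203.1 ≤ 243.5, the path can fold back on itself completely, so the minimum distance is 0.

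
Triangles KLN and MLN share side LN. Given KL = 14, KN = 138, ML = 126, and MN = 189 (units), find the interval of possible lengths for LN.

From triangle KLN: |14 − 138| < LN < 14 + 138, i.e. 124 < LN < 152.
From triangle MLN: 63 < LN < 315.
Both must hold, so LN lies in the intersection.

124 < LN < 152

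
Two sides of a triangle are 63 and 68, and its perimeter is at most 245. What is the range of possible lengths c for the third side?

5 < c ≤ 114

Triangle inequality alone gives 5 < c < 131.
The perimeter condition gives c ≤ 245 − 63 − 68 = 114.
Intersecting the two: 5 < c ≤ 114.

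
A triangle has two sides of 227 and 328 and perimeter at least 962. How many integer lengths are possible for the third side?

148

Triangle inequality: 101 < x < 555. Perimeter ≥ 962 gives x ≥ 962 − 227 − 328 = 407.
So 407 ≤ x < 555; integers 407 through 554: 148 values.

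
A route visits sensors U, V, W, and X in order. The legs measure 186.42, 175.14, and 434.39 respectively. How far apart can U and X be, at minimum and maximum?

The maximum is all hops collinear in one direction: 186.42 + 175.14 + 434.39 = 795.95.
The longest hop is 434.39; the others sum to 361.56. Folding the others back against it leaves at least 434.39 − 361.56 = 72.83.

72.83 ≤ UX ≤ 795.95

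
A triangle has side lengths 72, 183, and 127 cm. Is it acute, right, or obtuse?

Compare the square of the longest side to the sum of squares of the other two: 72² + 127² = 21313 < 33489 = 183².

obtuse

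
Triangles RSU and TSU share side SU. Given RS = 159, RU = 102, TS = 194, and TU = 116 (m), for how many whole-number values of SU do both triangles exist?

182

From triangle RSU: 57 < SU < 261.
From triangle TSU: 78 < SU < 310.
Intersection: 78 < SU < 261, so integers 79 through 260: 182 values.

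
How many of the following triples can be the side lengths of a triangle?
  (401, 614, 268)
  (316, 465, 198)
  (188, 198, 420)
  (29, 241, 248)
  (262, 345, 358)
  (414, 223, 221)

(268,401,614): 268+401 > 614 → valid
(198,316,465): 198+316 > 465 → valid
(188,198,420): 188+198 ≤ 420 → not valid
(29,241,248): 29+241 > 248 → valid
(262,345,358): 262+345 > 358 → valid
(221,223,414): 221+223 > 414 → valid
5 of the 6 triples form a triangle.

5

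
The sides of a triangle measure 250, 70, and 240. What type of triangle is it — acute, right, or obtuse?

Compare the square of the longest side to the sum of squares of the other two: 70² + 240² = 62500 = 250².

right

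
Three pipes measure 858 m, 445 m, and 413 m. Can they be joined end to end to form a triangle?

No

The two shorter sides sum to 858, exactly equal to the longest side 858.
That gives only a degenerate (flat) triangle — the inequality must be strict.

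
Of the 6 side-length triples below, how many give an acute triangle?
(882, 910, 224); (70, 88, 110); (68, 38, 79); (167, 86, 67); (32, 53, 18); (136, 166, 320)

1

(882,910,224): 224²+882² = 828100 = 910² → right
(70,88,110): 70²+88² = 12644 > 12100 = 110² → acute
(68,38,79): 38²+68² = 6068 < 6241 = 79² → obtuse
(167,86,67): 67+86 ≤ 167, not a triangle
(32,53,18): 18+32 ≤ 53, not a triangle
(136,166,320): 136+166 ≤ 320, not a triangle
1 of the 6 is acute.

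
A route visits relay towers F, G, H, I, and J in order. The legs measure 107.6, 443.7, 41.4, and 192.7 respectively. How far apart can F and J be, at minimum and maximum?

The maximum is all hops collinear in one direction: 107.6 + 443.7 + 41.4 + 192.7 = 785.4.
The longest hop is 443.7; the others sum to 341.7. Folding the others back against it leaves at least 443.7 − 341.7 = 102.0.

102.0 ≤ FJ ≤ 785.4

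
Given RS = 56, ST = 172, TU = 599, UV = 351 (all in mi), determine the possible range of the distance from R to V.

The maximum is all hops collinear in one direction: 56 + 172 + 599 + 351 = 1178.
The longest hop is 599; the others sum to 579. Folding the others back against it leaves at least 599 − 579 = 20.

20 ≤ RV ≤ 1178 mi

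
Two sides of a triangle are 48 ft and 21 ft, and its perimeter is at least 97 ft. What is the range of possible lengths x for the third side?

28 ≤ x < 69

Triangle inequality alone gives 27 < x < 69.
The perimeter condition gives x ≥ 97 − 48 − 21 = 28.
Intersecting the two: 28 ≤ x < 69.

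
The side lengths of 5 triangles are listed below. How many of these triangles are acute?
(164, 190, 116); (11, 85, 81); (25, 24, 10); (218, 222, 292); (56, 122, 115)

4

(164,190,116): 116²+164² = 40352 > 36100 = 190² → acute
(11,85,81): 11²+81² = 6682 < 7225 = 85² → obtuse
(25,24,10): 10²+24² = 676 > 625 = 25² → acute
(218,222,292): 218²+222² = 96808 > 85264 = 292² → acute
(56,122,115): 56²+115² = 16361 > 14884 = 122² → acute
4 of the 5 are acute.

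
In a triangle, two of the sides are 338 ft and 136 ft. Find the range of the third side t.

202 < t < 474

By the triangle inequality, t must be less than 338 + 136 = 474 and greater than |338 − 136| = 202.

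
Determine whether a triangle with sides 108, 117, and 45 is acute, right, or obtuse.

Compare the square of the longest side to the sum of squares of the other two: 45² + 108² = 13689 = 117².

right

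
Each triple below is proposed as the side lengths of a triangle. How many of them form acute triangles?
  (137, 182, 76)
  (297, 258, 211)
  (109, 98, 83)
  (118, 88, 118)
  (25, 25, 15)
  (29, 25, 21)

5

(137,182,76): 76²+137² = 24545 < 33124 = 182² → obtuse
(297,258,211): 211²+258² = 111085 > 88209 = 297² → acute
(109,98,83): 83²+98² = 16493 > 11881 = 109² → acute
(118,88,118): 88²+118² = 21668 > 13924 = 118² → acute
(25,25,15): 15²+25² = 850 > 625 = 25² → acute
(29,25,21): 21²+25² = 1066 > 841 = 29² → acute
5 of the 6 are acute.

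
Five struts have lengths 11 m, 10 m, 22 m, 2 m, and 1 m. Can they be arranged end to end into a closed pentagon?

Yes

A pentagon exists iff every side is shorter than the sum of the others — equivalently, the longest side is less than the sum of the rest.
Longest side 22 < 24 (sum of the remaining 4), so yes.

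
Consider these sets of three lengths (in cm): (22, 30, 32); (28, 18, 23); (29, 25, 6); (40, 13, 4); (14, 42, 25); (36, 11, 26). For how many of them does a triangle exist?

(22,30,32): 22+30 > 32 → valid
(18,23,28): 18+23 > 28 → valid
(6,25,29): 6+25 > 29 → valid
(4,13,40): 4+13 ≤ 40 → not valid
(14,25,42): 14+25 ≤ 42 → not valid
(11,26,36): 11+26 > 36 → valid
4 of the 6 triples form a triangle.

4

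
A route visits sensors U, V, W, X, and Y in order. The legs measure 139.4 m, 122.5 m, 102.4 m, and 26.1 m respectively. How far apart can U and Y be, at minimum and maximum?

The maximum is all hops collinear in one direction: 139.4 + 122.5 + 102.4 + 26.1 = 390.4.
The longest hop is 139.4; the others sum to 251.0. Since 139.4 ≤ 251.0, the path can fold back on itself completely, so the minimum distance is 0.

0 ≤ UY ≤ 390.4 m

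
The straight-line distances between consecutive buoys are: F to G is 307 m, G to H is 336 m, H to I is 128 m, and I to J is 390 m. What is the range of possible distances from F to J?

0 ≤ FJ ≤ 1161 m

The maximum is all hops collinear in one direction: 307 + 336 + 128 + 390 = 1161.
The longest hop is 390; the others sum to 771. Since 390 ≤ 771, the path can fold back on itself completely, so the minimum distance is 0.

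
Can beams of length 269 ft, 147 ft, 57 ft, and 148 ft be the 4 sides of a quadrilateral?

A quadrilateral exists iff every side is shorter than the sum of the others — equivalently, the longest side is less than the sum of the rest.
Longest side 269 < 352 (sum of the remaining 3), so yes.

Yes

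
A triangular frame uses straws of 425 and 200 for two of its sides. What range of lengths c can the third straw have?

225 < c < 625

By the triangle inequality, c must be less than 425 + 200 = 625 and greater than |425 − 200| = 225.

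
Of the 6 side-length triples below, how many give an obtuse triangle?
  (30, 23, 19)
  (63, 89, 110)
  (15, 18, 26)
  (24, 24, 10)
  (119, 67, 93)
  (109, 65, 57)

(30,23,19): 19²+23² = 890 < 900 = 30² → obtuse
(63,89,110): 63²+89² = 11890 < 12100 = 110² → obtuse
(15,18,26): 15²+18² = 549 < 676 = 26² → obtuse
(24,24,10): 10²+24² = 676 > 576 = 24² → acute
(119,67,93): 67²+93² = 13138 < 14161 = 119² → obtuse
(109,65,57): 57²+65² = 7474 < 11881 = 109² → obtuse
5 of the 6 are obtuse.

5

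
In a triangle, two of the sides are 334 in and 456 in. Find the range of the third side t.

By the triangle inequality, t must be less than 334 + 456 = 790 and greater than |334 − 456| = 122.

122 < t < 790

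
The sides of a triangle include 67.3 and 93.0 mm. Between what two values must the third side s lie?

By the triangle inequality, s must be less than 67.3 + 93.0 = 160.3 and greater than |67.3 − 93.0| = 25.7.

25.7 < s < 160.3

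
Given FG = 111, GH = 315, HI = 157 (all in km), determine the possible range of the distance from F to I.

47 ≤ FI ≤ 583 km

The maximum is all hops collinear in one direction: 111 + 315 + 157 = 583.
The longest hop is 315; the others sum to 268. Folding the others back against it leaves at least 315 − 268 = 47.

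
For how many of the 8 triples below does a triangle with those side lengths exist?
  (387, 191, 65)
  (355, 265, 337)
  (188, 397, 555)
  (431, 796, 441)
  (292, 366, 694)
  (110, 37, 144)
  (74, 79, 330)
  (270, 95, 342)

5

(65,191,387): 65+191 ≤ 387 → not valid
(265,337,355): 265+337 > 355 → valid
(188,397,555): 188+397 > 555 → valid
(431,441,796): 431+441 > 796 → valid
(292,366,694): 292+366 ≤ 694 → not valid
(37,110,144): 37+110 > 144 → valid
(74,79,330): 74+79 ≤ 330 → not valid
(95,270,342): 95+270 > 342 → valid
5 of the 8 triples form a triangle.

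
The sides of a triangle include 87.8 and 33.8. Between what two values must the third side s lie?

By the triangle inequality, s must be less than 87.8 + 33.8 = 121.6 and greater than |87.8 − 33.8| = 54.0.

54.0 < s < 121.6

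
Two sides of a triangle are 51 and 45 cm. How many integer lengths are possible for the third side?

The third side lies in the open interval (6, 96).
Integers from 7 to 95 inclusive: 95 − 7 + 1 = 89.

89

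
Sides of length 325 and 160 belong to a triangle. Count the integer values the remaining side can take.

The third side lies in the open interval (165, 485).
Integers from 166 to 484 inclusive: 484 − 166 + 1 = 319.

319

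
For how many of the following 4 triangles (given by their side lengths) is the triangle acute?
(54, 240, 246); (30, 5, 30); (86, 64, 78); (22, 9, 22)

(54,240,246): 54²+240² = 60516 = 246² → right
(30,5,30): 5²+30² = 925 > 900 = 30² → acute
(86,64,78): 64²+78² = 10180 > 7396 = 86² → acute
(22,9,22): 9²+22² = 565 > 484 = 22² → acute
3 of the 4 are acute.

3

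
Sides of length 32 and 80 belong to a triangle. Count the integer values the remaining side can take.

63

The third side lies in the open interval (48, 112).
Integers from 49 to 111 inclusive: 111 − 49 + 1 = 63.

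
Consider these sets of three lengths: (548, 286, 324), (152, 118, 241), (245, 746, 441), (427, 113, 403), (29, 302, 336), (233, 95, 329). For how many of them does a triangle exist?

3

(286,324,548): 286+324 > 548 → valid
(118,152,241): 118+152 > 241 → valid
(245,441,746): 245+441 ≤ 746 → not valid
(113,403,427): 113+403 > 427 → valid
(29,302,336): 29+302 ≤ 336 → not valid
(95,233,329): 95+233 ≤ 329 → not valid
3 of the 6 triples form a triangle.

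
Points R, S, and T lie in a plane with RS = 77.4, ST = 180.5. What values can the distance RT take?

103.1 ≤ RT ≤ 257.9

By the triangle inequality, |77.4 − 180.5| ≤ RT ≤ 77.4 + 180.5.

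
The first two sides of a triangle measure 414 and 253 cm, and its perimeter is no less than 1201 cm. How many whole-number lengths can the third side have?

Triangle inequality: 161 < x < 667. Perimeter ≥ 1201 gives x ≥ 1201 − 414 − 253 = 534.
So 534 ≤ x < 667; integers 534 through 666: 133 values.

133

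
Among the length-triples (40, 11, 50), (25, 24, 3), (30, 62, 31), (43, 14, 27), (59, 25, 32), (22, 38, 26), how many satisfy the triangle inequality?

3

(11,40,50): 11+40 > 50 → valid
(3,24,25): 3+24 > 25 → valid
(30,31,62): 30+31 ≤ 62 → not valid
(14,27,43): 14+27 ≤ 43 → not valid
(25,32,59): 25+32 ≤ 59 → not valid
(22,26,38): 22+26 > 38 → valid
3 of the 6 triples form a triangle.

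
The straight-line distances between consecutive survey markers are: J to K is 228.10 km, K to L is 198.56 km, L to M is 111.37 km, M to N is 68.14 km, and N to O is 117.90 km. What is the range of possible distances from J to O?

The maximum is all hops collinear in one direction: 228.10 + 198.56 + 111.37 + 68.14 + 117.90 = 724.07.
The longest hop is 228.10; the others sum to 495.97. Since 228.10 ≤ 495.97, the path can fold back on itself completely, so the minimum distance is 0.

0 ≤ JO ≤ 724.07 km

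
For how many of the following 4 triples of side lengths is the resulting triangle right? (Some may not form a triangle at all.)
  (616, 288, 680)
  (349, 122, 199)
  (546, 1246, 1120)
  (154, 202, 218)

2

(616,288,680): 288²+616² = 462400 = 680² → right
(349,122,199): 122+199 ≤ 349, not a triangle
(546,1246,1120): 546²+1120² = 1552516 = 1246² → right
(154,202,218): 154²+202² = 64520 > 47524 = 218² → acute
2 of the 4 are right.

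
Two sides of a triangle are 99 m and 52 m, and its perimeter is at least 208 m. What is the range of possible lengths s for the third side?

57 ≤ s < 151 m

Triangle inequality alone gives 47 < s < 151.
The perimeter condition gives s ≥ 208 − 99 − 52 = 57.
Intersecting the two: 57 ≤ s < 151.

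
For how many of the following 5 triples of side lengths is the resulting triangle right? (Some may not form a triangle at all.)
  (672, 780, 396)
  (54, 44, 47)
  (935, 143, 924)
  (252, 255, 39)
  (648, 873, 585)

(672,780,396): 396²+672² = 608400 = 780² → right
(54,44,47): 44²+47² = 4145 > 2916 = 54² → acute
(935,143,924): 143²+924² = 874225 = 935² → right
(252,255,39): 39²+252² = 65025 = 255² → right
(648,873,585): 585²+648² = 762129 = 873² → right
4 of the 5 are right.

4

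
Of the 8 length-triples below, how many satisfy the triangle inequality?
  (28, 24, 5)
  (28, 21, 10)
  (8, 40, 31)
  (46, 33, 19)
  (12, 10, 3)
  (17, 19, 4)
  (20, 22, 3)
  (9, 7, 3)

7

(5,24,28): 5+24 > 28 → valid
(10,21,28): 10+21 > 28 → valid
(8,31,40): 8+31 ≤ 40 → not valid
(19,33,46): 19+33 > 46 → valid
(3,10,12): 3+10 > 12 → valid
(4,17,19): 4+17 > 19 → valid
(3,20,22): 3+20 > 22 → valid
(3,7,9): 3+7 > 9 → valid
7 of the 8 triples form a triangle.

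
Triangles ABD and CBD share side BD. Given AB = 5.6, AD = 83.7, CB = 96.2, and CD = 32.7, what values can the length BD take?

From triangle ABD: |5.6 − 83.7| < BD < 5.6 + 83.7, i.e. 78.1 < BD < 89.3.
From triangle CBD: 63.5 < BD < 128.9.
Both must hold, so BD lies in the intersection.

78.1 < BD < 89.3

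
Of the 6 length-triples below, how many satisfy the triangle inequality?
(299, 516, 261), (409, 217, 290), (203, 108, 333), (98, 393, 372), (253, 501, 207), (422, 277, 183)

(261,299,516): 261+299 > 516 → valid
(217,290,409): 217+290 > 409 → valid
(108,203,333): 108+203 ≤ 333 → not valid
(98,372,393): 98+372 > 393 → valid
(207,253,501): 207+253 ≤ 501 → not valid
(183,277,422): 183+277 > 422 → valid
4 of the 6 triples form a triangle.

4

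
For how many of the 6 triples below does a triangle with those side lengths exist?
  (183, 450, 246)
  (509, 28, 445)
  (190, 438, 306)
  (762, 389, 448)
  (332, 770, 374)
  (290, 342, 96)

(183,246,450): 183+246 ≤ 450 → not valid
(28,445,509): 28+445 ≤ 509 → not valid
(190,306,438): 190+306 > 438 → valid
(389,448,762): 389+448 > 762 → valid
(332,374,770): 332+374 ≤ 770 → not valid
(96,290,342): 96+290 > 342 → valid
3 of the 6 triples form a triangle.

3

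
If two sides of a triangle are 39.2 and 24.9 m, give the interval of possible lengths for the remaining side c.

14.3 < c < 64.1 (m)

By the triangle inequality, c must be less than 39.2 + 24.9 = 64.1 and greater than |39.2 − 24.9| = 14.3.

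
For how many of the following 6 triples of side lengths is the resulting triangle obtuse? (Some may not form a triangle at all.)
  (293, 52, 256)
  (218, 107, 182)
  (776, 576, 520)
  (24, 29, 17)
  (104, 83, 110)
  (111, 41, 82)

3

(293,52,256): 52²+256² = 68240 < 85849 = 293² → obtuse
(218,107,182): 107²+182² = 44573 < 47524 = 218² → obtuse
(776,576,520): 520²+576² = 602176 = 776² → right
(24,29,17): 17²+24² = 865 > 841 = 29² → acute
(104,83,110): 83²+104² = 17705 > 12100 = 110² → acute
(111,41,82): 41²+82² = 8405 < 12321 = 111² → obtuse
3 of the 6 are obtuse.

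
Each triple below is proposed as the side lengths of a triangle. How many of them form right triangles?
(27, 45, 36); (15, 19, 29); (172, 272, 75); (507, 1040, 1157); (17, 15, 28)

2

(27,45,36): 27²+36² = 2025 = 45² → right
(15,19,29): 15²+19² = 586 < 841 = 29² → obtuse
(172,272,75): 75+172 ≤ 272, not a triangle
(507,1040,1157): 507²+1040² = 1338649 = 1157² → right
(17,15,28): 15²+17² = 514 < 784 = 28² → obtuse
2 of the 5 are right.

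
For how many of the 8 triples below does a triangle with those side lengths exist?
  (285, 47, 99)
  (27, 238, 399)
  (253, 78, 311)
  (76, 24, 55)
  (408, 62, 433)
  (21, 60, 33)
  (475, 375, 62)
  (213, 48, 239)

(47,99,285): 47+99 ≤ 285 → not valid
(27,238,399): 27+238 ≤ 399 → not valid
(78,253,311): 78+253 > 311 → valid
(24,55,76): 24+55 > 76 → valid
(62,408,433): 62+408 > 433 → valid
(21,33,60): 21+33 ≤ 60 → not valid
(62,375,475): 62+375 ≤ 475 → not valid
(48,213,239): 48+213 > 239 → valid
4 of the 8 triples form a triangle.

4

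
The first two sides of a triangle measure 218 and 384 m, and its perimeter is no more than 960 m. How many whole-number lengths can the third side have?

Triangle inequality: 166 < x < 602. Perimeter ≤ 960 gives x ≤ 960 − 218 − 384 = 358.
So 166 < x ≤ 358; integers 167 through 358: 192 values.

192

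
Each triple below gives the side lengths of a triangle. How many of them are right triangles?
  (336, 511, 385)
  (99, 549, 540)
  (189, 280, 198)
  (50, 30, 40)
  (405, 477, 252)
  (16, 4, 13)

(336,511,385): 336²+385² = 261121 = 511² → right
(99,549,540): 99²+540² = 301401 = 549² → right
(189,280,198): 189²+198² = 74925 < 78400 = 280² → obtuse
(50,30,40): 30²+40² = 2500 = 50² → right
(405,477,252): 252²+405² = 227529 = 477² → right
(16,4,13): 4²+13² = 185 < 256 = 16² → obtuse
4 of the 6 are right.

4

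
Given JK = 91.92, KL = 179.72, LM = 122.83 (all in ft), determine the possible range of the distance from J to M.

The maximum is all hops collinear in one direction: 91.92 + 179.72 + 122.83 = 394.47.
The longest hop is 179.72; the others sum to 214.75. Since 179.72 ≤ 214.75, the path can fold back on itself completely, so the minimum distance is 0.

0 ≤ JM ≤ 394.47 ft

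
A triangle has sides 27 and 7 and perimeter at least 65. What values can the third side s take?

Triangle inequality alone gives 20 < s < 34.
The perimeter condition gives s ≥ 65 − 27 − 7 = 31.
Intersecting the two: 31 ≤ s < 34.

31 ≤ s < 34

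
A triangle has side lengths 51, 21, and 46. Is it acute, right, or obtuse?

Compare the square of the longest side to the sum of squares of the other two: 21² + 46² = 2557 < 2601 = 51².

obtuse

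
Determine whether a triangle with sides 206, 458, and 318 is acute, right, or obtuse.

Compare the square of the longest side to the sum of squares of the other two: 206² + 318² = 143560 < 209764 = 458².

obtuse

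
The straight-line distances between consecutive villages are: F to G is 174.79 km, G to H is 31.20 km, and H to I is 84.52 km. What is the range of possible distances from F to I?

59.07 ≤ FI ≤ 290.51 km

The maximum is all hops collinear in one direction: 174.79 + 31.20 + 84.52 = 290.51.
The longest hop is 174.79; the others sum to 115.72. Folding the others back against it leaves at least 174.79 − 115.72 = 59.07.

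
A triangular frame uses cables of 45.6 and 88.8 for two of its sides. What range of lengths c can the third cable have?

By the triangle inequality, c must be less than 45.6 + 88.8 = 134.4 and greater than |45.6 − 88.8| = 43.2.

43.2 < c < 134.4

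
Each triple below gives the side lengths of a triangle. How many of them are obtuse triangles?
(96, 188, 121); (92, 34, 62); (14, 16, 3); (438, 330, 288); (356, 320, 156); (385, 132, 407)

3

(96,188,121): 96²+121² = 23857 < 35344 = 188² → obtuse
(92,34,62): 34²+62² = 5000 < 8464 = 92² → obtuse
(14,16,3): 3²+14² = 205 < 256 = 16² → obtuse
(438,330,288): 288²+330² = 191844 = 438² → right
(356,320,156): 156²+320² = 126736 = 356² → right
(385,132,407): 132²+385² = 165649 = 407² → right
3 of the 6 are obtuse.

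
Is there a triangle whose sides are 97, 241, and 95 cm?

The longest side is 241, but the other two sum to only 192.
192 < 241, so the triangle inequality fails.

No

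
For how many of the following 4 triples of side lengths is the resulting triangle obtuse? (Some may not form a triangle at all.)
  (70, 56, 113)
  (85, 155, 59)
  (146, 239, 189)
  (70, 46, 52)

(70,56,113): 56²+70² = 8036 < 12769 = 113² → obtuse
(85,155,59): 59+85 ≤ 155, not a triangle
(146,239,189): 146²+189² = 57037 < 57121 = 239² → obtuse
(70,46,52): 46²+52² = 4820 < 4900 = 70² → obtuse
3 of the 4 are obtuse.

3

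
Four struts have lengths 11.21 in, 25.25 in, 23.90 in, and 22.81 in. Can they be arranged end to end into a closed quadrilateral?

A quadrilateral exists iff every side is shorter than the sum of the others — equivalently, the longest side is less than the sum of the rest.
Longest side 25.25 < 57.92 (sum of the remaining 3), so yes.

Yes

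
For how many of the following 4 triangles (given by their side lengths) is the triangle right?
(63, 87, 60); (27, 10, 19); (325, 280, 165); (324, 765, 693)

3

(63,87,60): 60²+63² = 7569 = 87² → right
(27,10,19): 10²+19² = 461 < 729 = 27² → obtuse
(325,280,165): 165²+280² = 105625 = 325² → right
(324,765,693): 324²+693² = 585225 = 765² → right
3 of the 4 are right.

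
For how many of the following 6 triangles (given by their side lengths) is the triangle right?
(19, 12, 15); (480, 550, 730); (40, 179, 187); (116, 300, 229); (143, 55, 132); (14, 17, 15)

(19,12,15): 12²+15² = 369 > 361 = 19² → acute
(480,550,730): 480²+550² = 532900 = 730² → right
(40,179,187): 40²+179² = 33641 < 34969 = 187² → obtuse
(116,300,229): 116²+229² = 65897 < 90000 = 300² → obtuse
(143,55,132): 55²+132² = 20449 = 143² → right
(14,17,15): 14²+15² = 421 > 289 = 17² → acute
2 of the 6 are right.

2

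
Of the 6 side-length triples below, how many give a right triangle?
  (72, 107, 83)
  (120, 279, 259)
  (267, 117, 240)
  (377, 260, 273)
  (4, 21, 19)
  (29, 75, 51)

2

(72,107,83): 72²+83² = 12073 > 11449 = 107² → acute
(120,279,259): 120²+259² = 81481 > 77841 = 279² → acute
(267,117,240): 117²+240² = 71289 = 267² → right
(377,260,273): 260²+273² = 142129 = 377² → right
(4,21,19): 4²+19² = 377 < 441 = 21² → obtuse
(29,75,51): 29²+51² = 3442 < 5625 = 75² → obtuse
2 of the 6 are right.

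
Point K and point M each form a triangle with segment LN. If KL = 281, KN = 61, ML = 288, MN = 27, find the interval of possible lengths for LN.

From triangle KLN: |281 − 61| < LN < 281 + 61, i.e. 220 < LN < 342.
From triangle MLN: 261 < LN < 315.
Both must hold, so LN lies in the intersection.

261 < LN < 315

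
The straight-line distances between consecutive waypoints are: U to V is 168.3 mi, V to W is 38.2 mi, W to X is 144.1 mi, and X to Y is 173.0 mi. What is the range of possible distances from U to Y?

0 ≤ UY ≤ 523.6 mi

The maximum is all hops collinear in one direction: 168.3 + 38.2 + 144.1 + 173.0 = 523.6.
The longest hop is 173.0; the others sum to 350.6. Since 173.0 ≤ 350.6, the path can fold back on itself completely, so the minimum distance is 0.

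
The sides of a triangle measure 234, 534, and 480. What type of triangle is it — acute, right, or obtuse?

Compare the square of the longest side to the sum of squares of the other two: 234² + 480² = 285156 = 534².

right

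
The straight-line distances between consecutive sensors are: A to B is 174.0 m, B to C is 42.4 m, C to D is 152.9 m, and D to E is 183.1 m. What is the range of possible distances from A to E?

0 ≤ AE ≤ 552.4 m

The maximum is all hops collinear in one direction: 174.0 + 42.4 + 152.9 + 183.1 = 552.4.
The longest hop is 183.1; the others sum to 369.3. Since 183.1 ≤ 369.3, the path can fold back on itself completely, so the minimum distance is 0.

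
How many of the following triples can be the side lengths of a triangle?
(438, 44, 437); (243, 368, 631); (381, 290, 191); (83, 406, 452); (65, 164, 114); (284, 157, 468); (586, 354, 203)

(44,437,438): 44+437 > 438 → valid
(243,368,631): 243+368 ≤ 631 → not valid
(191,290,381): 191+290 > 381 → valid
(83,406,452): 83+406 > 452 → valid
(65,114,164): 65+114 > 164 → valid
(157,284,468): 157+284 ≤ 468 → not valid
(203,354,586): 203+354 ≤ 586 → not valid
4 of the 7 triples form a triangle.

4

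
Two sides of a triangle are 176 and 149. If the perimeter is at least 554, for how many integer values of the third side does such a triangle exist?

96

Triangle inequality: 27 < x < 325. Perimeter ≥ 554 gives x ≥ 554 − 176 − 149 = 229.
So 229 ≤ x < 325; integers 229 through 324: 96 values.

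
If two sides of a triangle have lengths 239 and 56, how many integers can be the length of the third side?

111

The third side lies in the open interval (183, 295).
Integers from 184 to 294 inclusive: 294 − 184 + 1 = 111.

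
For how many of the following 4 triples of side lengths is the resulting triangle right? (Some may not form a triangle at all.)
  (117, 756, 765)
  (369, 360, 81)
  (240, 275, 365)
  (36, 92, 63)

(117,756,765): 117²+756² = 585225 = 765² → right
(369,360,81): 81²+360² = 136161 = 369² → right
(240,275,365): 240²+275² = 133225 = 365² → right
(36,92,63): 36²+63² = 5265 < 8464 = 92² → obtuse
3 of the 4 are right.

3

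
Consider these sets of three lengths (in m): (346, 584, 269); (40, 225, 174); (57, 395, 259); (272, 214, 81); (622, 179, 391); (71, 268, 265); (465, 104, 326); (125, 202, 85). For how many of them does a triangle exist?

(269,346,584): 269+346 > 584 → valid
(40,174,225): 40+174 ≤ 225 → not valid
(57,259,395): 57+259 ≤ 395 → not valid
(81,214,272): 81+214 > 272 → valid
(179,391,622): 179+391 ≤ 622 → not valid
(71,265,268): 71+265 > 268 → valid
(104,326,465): 104+326 ≤ 465 → not valid
(85,125,202): 85+125 > 202 → valid
4 of the 8 triples form a triangle.

4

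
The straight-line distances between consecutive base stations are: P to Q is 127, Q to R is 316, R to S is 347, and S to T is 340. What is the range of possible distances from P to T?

0 ≤ PT ≤ 1130

The maximum is all hops collinear in one direction: 127 + 316 + 347 + 340 = 1130.
The longest hop is 347; the others sum to 783. Since 347 ≤ 783, the path can fold back on itself completely, so the minimum distance is 0.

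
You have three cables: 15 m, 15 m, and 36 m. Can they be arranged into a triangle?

No

The longest side is 36, but the other two sum to only 30.
30 < 36, so the triangle inequality fails.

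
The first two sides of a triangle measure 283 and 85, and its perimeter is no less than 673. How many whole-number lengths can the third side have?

Triangle inequality: 198 < x < 368. Perimeter ≥ 673 gives x ≥ 673 − 283 − 85 = 305.
So 305 ≤ x < 368; integers 305 through 367: 63 values.

63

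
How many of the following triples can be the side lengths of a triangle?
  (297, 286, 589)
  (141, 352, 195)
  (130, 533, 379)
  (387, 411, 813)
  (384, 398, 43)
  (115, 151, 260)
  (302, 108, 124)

(286,297,589): 286+297 ≤ 589 → not valid
(141,195,352): 141+195 ≤ 352 → not valid
(130,379,533): 130+379 ≤ 533 → not valid
(387,411,813): 387+411 ≤ 813 → not valid
(43,384,398): 43+384 > 398 → valid
(115,151,260): 115+151 > 260 → valid
(108,124,302): 108+124 ≤ 302 → not valid
2 of the 7 triples form a triangle.

2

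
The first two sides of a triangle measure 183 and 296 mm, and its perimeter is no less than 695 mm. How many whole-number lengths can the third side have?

263

Triangle inequality: 113 < x < 479. Perimeter ≥ 695 gives x ≥ 695 − 183 − 296 = 216.
So 216 ≤ x < 479; integers 216 through 478: 263 values.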